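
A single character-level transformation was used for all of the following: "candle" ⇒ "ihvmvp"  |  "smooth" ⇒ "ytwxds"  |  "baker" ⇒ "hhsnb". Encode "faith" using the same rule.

In candle: c→i is +6, a→h is +7, n→v is +8, d→m is +9 — the shift increases by 1 each position. Letter i (0-indexed) is shifted by i+6, so successive shifts are 6, 7, 8, ….
Applying it to faith: f+6=l, a+7=h, i+8=q, t+9=c, h+10=r.

lhqcr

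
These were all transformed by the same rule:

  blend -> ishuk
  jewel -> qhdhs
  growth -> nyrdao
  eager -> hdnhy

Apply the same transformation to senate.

zhudah

The rule splits by letter class: vowels +3, consonants +7.
Applying it to senate: s(cons)+7=z, e(vowel)+3=h, n(cons)+7=u, a(vowel)+3=d, t(cons)+7=a, e(vowel)+3=h.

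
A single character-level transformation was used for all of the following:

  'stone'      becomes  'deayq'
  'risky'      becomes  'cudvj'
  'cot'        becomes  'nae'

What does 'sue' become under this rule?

The shift depends on letter class: consonant s→d is +11, but vowel o→a is +12. The rule splits by letter class: vowels +12, consonants +11.
On sue: s(cons)+11=d, u(vowel)+12=g, e(vowel)+12=q.

dgq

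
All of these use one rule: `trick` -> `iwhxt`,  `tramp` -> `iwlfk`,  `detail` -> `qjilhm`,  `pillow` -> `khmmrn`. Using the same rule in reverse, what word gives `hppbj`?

issue

t(19)→i(8) and r(17)→w(22) fit y≡19x+11 (mod 26); the inverse of 19 mod 26 is 11. Each letter's alphabet position (a=0..z=25) is mapped through 19·x+11 mod 26 — an affine cipher.
Undoing it on hppbj: h(7)→11·(7−11)≡8=i; p(15)→11·(15−11)≡18=s; p(15)→11·(15−11)≡18=s; b(1)→11·(1−11)≡20=u; j(9)→11·(9−11)≡4=e (all mod 26).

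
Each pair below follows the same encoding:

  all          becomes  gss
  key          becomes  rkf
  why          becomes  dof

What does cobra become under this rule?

juiyg

Vowels shift forward by 6 and consonants shift forward by 7.
For cobra: c(cons)+7=j, o(vowel)+6=u, b(cons)+7=i, r(cons)+7=y, a(vowel)+6=g.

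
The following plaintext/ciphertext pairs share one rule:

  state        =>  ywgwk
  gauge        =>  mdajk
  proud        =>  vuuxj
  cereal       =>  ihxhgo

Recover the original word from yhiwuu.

sector

Shifts by position in state: pos 0: s→y (+6), pos 1: t→w (+3), pos 2: a→g (+6), pos 3: t→w (+3) — repeating every 2. It's a Vigenère-style cipher with numeric key [6,3]: position i shifts by key[i mod 2].
Reversing it on yhiwuu: y−6=s, h−3=e, i−6=c, w−3=t, u−6=o, u−3=r.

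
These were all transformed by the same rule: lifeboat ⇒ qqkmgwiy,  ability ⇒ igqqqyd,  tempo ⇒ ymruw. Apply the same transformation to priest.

The shift depends on letter class: consonant l→q is +5, but vowel i→q is +8. The rule splits by letter class: vowels +8, consonants +5.
For priest: p(cons)+5=u, r(cons)+5=w, i(vowel)+8=q, e(vowel)+8=m, s(cons)+5=x, t(cons)+5=y.

uwqmxy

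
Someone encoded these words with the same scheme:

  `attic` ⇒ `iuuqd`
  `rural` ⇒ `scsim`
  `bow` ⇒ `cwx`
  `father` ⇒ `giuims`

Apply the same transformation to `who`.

xiw

The shift depends on letter class: consonant t→u is +1, but vowel a→i is +8. Vowels shift forward by 8 and consonants shift forward by 1.
Applying it to who: w(cons)+1=x, h(cons)+1=i, o(vowel)+8=w.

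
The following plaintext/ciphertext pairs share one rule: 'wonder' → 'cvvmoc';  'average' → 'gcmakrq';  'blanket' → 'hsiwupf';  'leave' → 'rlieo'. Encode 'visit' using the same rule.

bpard

In wonder: w→c is +6, o→v is +7, n→v is +8, d→m is +9 — the shift increases by 1 each position. Letter i (0-indexed) is shifted by i+6, so successive shifts are 6, 7, 8, ….
On visit: v+6=b, i+7=p, s+8=a, i+9=r, t+10=d.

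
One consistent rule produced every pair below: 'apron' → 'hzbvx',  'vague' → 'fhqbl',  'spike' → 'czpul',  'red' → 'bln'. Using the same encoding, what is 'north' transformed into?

xvbdr

Two shifts are in play — +7 for a/e/i/o/u, +10 for every other letter.
Applying it to north: n(cons)+10=x, o(vowel)+7=v, r(cons)+10=b, t(cons)+10=d, h(cons)+10=r.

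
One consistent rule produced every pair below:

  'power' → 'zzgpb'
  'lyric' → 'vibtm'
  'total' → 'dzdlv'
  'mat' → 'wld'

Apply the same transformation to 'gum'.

qfw

The shift depends on letter class: consonant p→z is +10, but vowel o→z is +11. The rule splits by letter class: vowels +11, consonants +10.
Applying it to gum: g(cons)+10=q, u(vowel)+11=f, m(cons)+10=w.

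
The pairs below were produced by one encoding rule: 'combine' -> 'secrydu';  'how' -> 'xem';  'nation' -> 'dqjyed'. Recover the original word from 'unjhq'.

extra

Compare letters: c→s is +16, o→e is +16, m→c is +16 — a constant shift. Each letter is shifted forward by 16 in the alphabet (a Caesar shift of +16).
Undoing it on unjhq: u−16=e, n−16=x, j−16=t, h−16=r, q−16=a.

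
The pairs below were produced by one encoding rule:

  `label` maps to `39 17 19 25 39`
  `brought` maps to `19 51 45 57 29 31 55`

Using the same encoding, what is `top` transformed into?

55 45 47

l(#12)→39 and a(#1)→17: differences scale by 2, so n = 2·pos + 15. The formula is n = 2×(alphabet index, a=1) + 15.
Applying it to top: t=20→55, o=15→45, p=16→47.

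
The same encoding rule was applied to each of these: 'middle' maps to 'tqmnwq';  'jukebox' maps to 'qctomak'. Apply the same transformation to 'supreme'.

In middle: m→t is +7, i→q is +8, d→m is +9, d→n is +10 — the shift increases by 1 each position. Each letter shifts forward by (position + 7), i.e. 7, 8, 9, … — the shift grows by one for each successive letter.
Applying it to supreme: s+7=z, u+8=c, p+9=y, r+10=b, e+11=p, m+12=y, e+13=r.

zcybpyr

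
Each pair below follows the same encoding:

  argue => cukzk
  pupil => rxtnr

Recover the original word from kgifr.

In argue: a→c is +2, r→u is +3, g→k is +4, u→z is +5 — the shift increases by 1 each position. The shift increases by 1 at each position, starting from +2: 2, 3, 4, ….
Undoing it on kgifr: k−2=i, g−3=d, i−4=e, f−5=a, r−6=l.

ideal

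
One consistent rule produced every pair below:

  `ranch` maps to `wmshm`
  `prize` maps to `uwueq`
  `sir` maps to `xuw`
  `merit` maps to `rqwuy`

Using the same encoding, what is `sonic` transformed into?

xasuh

The shift depends on letter class: consonant r→w is +5, but vowel a→m is +12. Two shifts are in play — +12 for a/e/i/o/u, +5 for every other letter.
For sonic: s(cons)+5=x, o(vowel)+12=a, n(cons)+5=s, i(vowel)+12=u, c(cons)+5=h.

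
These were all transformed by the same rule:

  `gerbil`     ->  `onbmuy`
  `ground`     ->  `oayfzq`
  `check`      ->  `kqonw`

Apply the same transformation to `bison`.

In gerbil: g→o is +8, e→n is +9, r→b is +10, b→m is +11 — the shift increases by 1 each position. Letter i (0-indexed) is shifted by i+8, so successive shifts are 8, 9, 10, ….
On bison: b+8=j, i+9=r, s+10=c, o+11=z, n+12=z.

jrczz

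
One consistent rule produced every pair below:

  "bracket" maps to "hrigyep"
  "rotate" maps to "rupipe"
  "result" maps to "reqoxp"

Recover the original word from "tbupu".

photo

Treating letters as 0–25, the rule is x ↦ 25x + 8 (mod 26).
Reversing it on tbupu: t(19)→25·(19−8)≡15=p; b(1)→25·(1−8)≡7=h; u(20)→25·(20−8)≡14=o; p(15)→25·(15−8)≡19=t; u(20)→25·(20−8)≡14=o (all mod 26).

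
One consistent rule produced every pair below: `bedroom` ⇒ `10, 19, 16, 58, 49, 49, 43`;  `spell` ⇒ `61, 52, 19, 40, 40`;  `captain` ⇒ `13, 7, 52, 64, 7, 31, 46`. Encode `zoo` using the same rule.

82, 49, 49

b(#2)→10 and e(#5)→19: differences scale by 3, so n = 3·pos + 4. The formula is n = 3×(alphabet index, a=1) + 4.
On zoo: z=26→82, o=15→49, o=15→49.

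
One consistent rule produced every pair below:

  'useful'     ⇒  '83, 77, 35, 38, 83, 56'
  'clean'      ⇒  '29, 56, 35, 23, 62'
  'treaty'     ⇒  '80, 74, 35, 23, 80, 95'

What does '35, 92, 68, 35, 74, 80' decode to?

u(#21)→83 and s(#19)→77: differences scale by 3, so n = 3·pos + 20. With a=1..z=26, the number is 3·pos + 20.
Undoing it on 35, 92, 68, 35, 74, 80: 35→(35−20)÷3=5=e, 92→(92−20)÷3=24=x, 68→(68−20)÷3=16=p, 35→(35−20)÷3=5=e, 74→(74−20)÷3=18=r, 80→(80−20)÷3=20=t.

expert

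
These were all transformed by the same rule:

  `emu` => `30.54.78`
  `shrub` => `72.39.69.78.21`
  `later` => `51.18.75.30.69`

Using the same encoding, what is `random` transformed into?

69.18.57.27.60.54

Each letter becomes 3×(its alphabet position, a=1..z=26) + 15.
For random: r=18→69, a=1→18, n=14→57, d=4→27, o=15→60, m=13→54.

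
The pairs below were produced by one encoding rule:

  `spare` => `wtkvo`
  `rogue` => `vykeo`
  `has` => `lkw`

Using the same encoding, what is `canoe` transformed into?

gkryo

The shift depends on letter class: consonant s→w is +4, but vowel a→k is +10. The rule splits by letter class: vowels +10, consonants +4.
Applying it to canoe: c(cons)+4=g, a(vowel)+10=k, n(cons)+4=r, o(vowel)+10=y, e(vowel)+10=o.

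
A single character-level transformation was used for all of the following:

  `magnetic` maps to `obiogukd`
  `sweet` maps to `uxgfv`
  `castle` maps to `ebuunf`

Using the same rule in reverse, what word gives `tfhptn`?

Shifts by position in magnetic: pos 0: m→o (+2), pos 1: a→b (+1), pos 2: g→i (+2), pos 3: n→o (+1) — repeating every 2. The shifts repeat in a cycle of length 2: positions 0,1,… shift by +2, +1, then the pattern repeats.
Undoing it on tfhptn: t−2=r, f−1=e, h−2=f, p−1=o, t−2=r, n−1=m.

reform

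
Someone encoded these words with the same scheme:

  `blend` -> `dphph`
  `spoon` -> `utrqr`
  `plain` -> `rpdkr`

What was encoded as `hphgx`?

Shifts by position in blend: pos 0: b→d (+2), pos 1: l→p (+4), pos 2: e→h (+3), pos 3: n→p (+2), pos 4: d→h (+4) — repeating every 3. A repeating key of period 3 is used — shifts +2, +4, +3 over and over.
Decoding hphgx: h−2=f, p−4=l, h−3=e, g−2=e, x−4=t.

fleet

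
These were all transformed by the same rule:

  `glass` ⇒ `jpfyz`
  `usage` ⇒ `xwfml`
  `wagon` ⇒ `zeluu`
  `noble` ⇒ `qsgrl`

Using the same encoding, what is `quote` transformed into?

tytzl

The shift increases by 1 at each position, starting from +3: 3, 4, 5, ….
Applying it to quote: q+3=t, u+4=y, o+5=t, t+6=z, e+7=l.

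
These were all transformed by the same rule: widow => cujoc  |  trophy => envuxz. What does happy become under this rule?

evvgn

The output letters match the input read backwards, each shifted +6: widow reversed is wodiw. The word is reversed, then every letter is shifted forward by 6.
On happy: reverse → yppah; then shift: y+6=e, p+6=v, p+6=v, a+6=g, h+6=n.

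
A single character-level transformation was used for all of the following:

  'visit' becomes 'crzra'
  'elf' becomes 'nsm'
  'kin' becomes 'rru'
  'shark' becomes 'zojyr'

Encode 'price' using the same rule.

Vowels shift forward by 9 and consonants shift forward by 7.
For price: p(cons)+7=w, r(cons)+7=y, i(vowel)+9=r, c(cons)+7=j, e(vowel)+9=n.

wyrjn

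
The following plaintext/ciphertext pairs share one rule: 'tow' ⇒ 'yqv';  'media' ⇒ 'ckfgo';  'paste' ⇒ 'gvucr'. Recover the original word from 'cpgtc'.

arena

Two steps: reverse the string, then apply a Caesar shift of +2.
Undoing it on cpgtc: shift back: c−2=a, p−2=n, g−2=e, t−2=r, c−2=a → anera; then reverse → arena.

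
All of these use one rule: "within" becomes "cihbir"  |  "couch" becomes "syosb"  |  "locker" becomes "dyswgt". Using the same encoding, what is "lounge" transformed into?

w(22)→c(2) and i(8)→i(8) fit y≡7x+4 (mod 26); the inverse of 7 mod 26 is 15. This is an affine cipher: with a=0,…,z=25, each position x becomes (7x+4) mod 26.
For lounge: l(11)→7·11+4≡3=d; o(14)→7·14+4≡24=y; u(20)→7·20+4≡14=o; n(13)→7·13+4≡17=r; g(6)→7·6+4≡20=u; e(4)→7·4+4≡6=g (all mod 26).

dyorug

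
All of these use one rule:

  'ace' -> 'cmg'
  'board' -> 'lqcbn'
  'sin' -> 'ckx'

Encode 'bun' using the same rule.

Two shifts are in play — +2 for a/e/i/o/u, +10 for every other letter.
For bun: b(cons)+10=l, u(vowel)+2=w, n(cons)+10=x.

lwx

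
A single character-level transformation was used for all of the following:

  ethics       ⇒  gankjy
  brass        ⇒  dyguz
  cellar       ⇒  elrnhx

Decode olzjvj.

Shifts by position in ethics: pos 0: e→g (+2), pos 1: t→a (+7), pos 2: h→n (+6), pos 3: i→k (+2), pos 4: c→j (+7), pos 5: s→y (+6) — repeating every 3. The shifts repeat in a cycle of length 3: positions 0,1,… shift by +2, +7, +6, then the pattern repeats.
Decoding olzjvj: o−2=m, l−7=e, z−6=t, j−2=h, v−7=o, j−6=d.

method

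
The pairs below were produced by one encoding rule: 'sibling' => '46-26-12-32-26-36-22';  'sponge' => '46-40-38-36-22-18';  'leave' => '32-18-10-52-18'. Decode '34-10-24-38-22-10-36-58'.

s(#19)→46 and i(#9)→26: differences scale by 2, so n = 2·pos + 8. Each letter becomes 2×(its alphabet position, a=1..z=26) + 8.
Undoing it on 34-10-24-38-22-10-36-58: 34→(34−8)÷2=13=m, 10→(10−8)÷2=1=a, 24→(24−8)÷2=8=h, 38→(38−8)÷2=15=o, 22→(22−8)÷2=7=g, 10→(10−8)÷2=1=a, 36→(36−8)÷2=14=n, 58→(58−8)÷2=25=y.

mahogany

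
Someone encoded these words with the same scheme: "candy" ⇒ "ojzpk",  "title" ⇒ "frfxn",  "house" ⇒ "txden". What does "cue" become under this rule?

odn

The shift depends on letter class: consonant c→o is +12, but vowel a→j is +9. Vowels shift forward by 9 and consonants shift forward by 12.
Applying it to cue: c(cons)+12=o, u(vowel)+9=d, e(vowel)+9=n.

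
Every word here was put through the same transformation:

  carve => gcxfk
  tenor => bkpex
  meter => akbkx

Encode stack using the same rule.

mbcgw

c(2)→g(6) and a(0)→c(2) fit y≡15x+2 (mod 26); the inverse of 15 mod 26 is 7. Treating letters as 0–25, the rule is x ↦ 15x + 2 (mod 26).
Applying it to stack: s(18)→15·18+2≡12=m; t(19)→15·19+2≡1=b; a(0)→15·0+2≡2=c; c(2)→15·2+2≡6=g; k(10)→15·10+2≡22=w (all mod 26).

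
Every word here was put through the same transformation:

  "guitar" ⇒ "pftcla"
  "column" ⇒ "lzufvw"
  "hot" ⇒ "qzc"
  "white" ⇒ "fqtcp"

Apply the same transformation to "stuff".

bcfoo

The shift depends on letter class: consonant g→p is +9, but vowel u→f is +11. Two shifts are in play — +11 for a/e/i/o/u, +9 for every other letter.
For stuff: s(cons)+9=b, t(cons)+9=c, u(vowel)+11=f, f(cons)+9=o, f(cons)+9=o.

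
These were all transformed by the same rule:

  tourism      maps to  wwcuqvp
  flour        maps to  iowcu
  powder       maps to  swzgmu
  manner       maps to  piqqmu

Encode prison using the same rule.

suqvwq

The rule splits by letter class: vowels +8, consonants +3.
For prison: p(cons)+3=s, r(cons)+3=u, i(vowel)+8=q, s(cons)+3=v, o(vowel)+8=w, n(cons)+3=q.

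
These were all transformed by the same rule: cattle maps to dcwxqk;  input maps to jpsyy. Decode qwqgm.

In cattle: c→d is +1, a→c is +2, t→w is +3, t→x is +4 — the shift increases by 1 each position. Each letter shifts forward by (position + 1), i.e. 1, 2, 3, … — the shift grows by one for each successive letter.
Reversing it on qwqgm: q−1=p, w−2=u, q−3=n, g−4=c, m−5=h.

punch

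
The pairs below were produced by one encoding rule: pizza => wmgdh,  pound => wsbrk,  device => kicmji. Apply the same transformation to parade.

Shifts by position in pizza: pos 0: p→w (+7), pos 1: i→m (+4), pos 2: z→g (+7), pos 3: z→d (+4) — repeating every 2. It's a Vigenère-style cipher with numeric key [7,4]: position i shifts by key[i mod 2].
On parade: p+7=w, a+4=e, r+7=y, a+4=e, d+7=k, e+4=i.

weyeki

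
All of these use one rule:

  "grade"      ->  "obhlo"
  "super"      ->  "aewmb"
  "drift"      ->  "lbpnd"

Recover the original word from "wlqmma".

object

A repeating key of period 3 is used — shifts +8, +10, +7 over and over.
Decoding wlqmma: w−8=o, l−10=b, q−7=j, m−8=e, m−10=c, a−7=t.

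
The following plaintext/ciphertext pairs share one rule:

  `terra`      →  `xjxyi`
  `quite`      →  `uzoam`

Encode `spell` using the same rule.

The shift increases by 1 at each position, starting from +4: 4, 5, 6, ….
Applying it to spell: s+4=w, p+5=u, e+6=k, l+7=s, l+8=t.

wukst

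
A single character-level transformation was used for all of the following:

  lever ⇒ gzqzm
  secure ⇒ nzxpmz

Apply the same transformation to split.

nkgdo

Compare letters: l→g is +21, e→z is +21, v→q is +21 — a constant shift. Every letter moves 21 places later in the alphabet, wrapping around z→a.
On split: s+21=n, p+21=k, l+21=g, i+21=d, t+21=o.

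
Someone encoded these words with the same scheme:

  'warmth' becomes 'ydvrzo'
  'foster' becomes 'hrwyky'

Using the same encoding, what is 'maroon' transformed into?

odvtuu

Each letter shifts forward by (position + 2), i.e. 2, 3, 4, … — the shift grows by one for each successive letter.
On maroon: m+2=o, a+3=d, r+4=v, o+5=t, o+6=u, n+7=u.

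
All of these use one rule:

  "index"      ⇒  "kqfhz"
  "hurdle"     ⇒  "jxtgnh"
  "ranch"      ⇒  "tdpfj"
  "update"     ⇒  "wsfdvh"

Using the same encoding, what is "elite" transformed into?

gokwg

A repeating key of period 2 is used — shifts +2, +3 over and over.
On elite: e+2=g, l+3=o, i+2=k, t+3=w, e+2=g.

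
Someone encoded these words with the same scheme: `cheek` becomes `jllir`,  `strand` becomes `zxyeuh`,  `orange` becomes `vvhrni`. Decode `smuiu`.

Shifts by position in cheek: pos 0: c→j (+7), pos 1: h→l (+4), pos 2: e→l (+7), pos 3: e→i (+4) — repeating every 2. The shifts repeat in a cycle of length 2: positions 0,1,… shift by +7, +4, then the pattern repeats.
Decoding smuiu: s−7=l, m−4=i, u−7=n, i−4=e, u−7=n.

linen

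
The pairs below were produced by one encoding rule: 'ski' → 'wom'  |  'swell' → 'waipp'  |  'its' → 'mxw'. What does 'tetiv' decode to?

Each letter is shifted forward by 4 in the alphabet (a Caesar shift of +4).
Undoing it on tetiv: t−4=p, e−4=a, t−4=p, i−4=e, v−4=r.

paper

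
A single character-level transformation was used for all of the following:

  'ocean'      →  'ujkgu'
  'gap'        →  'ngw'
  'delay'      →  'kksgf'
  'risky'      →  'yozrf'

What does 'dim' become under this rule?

kot

The shift depends on letter class: consonant c→j is +7, but vowel o→u is +6. Two shifts are in play — +6 for a/e/i/o/u, +7 for every other letter.
On dim: d(cons)+7=k, i(vowel)+6=o, m(cons)+7=t.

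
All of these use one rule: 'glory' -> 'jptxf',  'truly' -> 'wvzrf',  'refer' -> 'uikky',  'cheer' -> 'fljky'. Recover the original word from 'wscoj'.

toxic

In glory: g→j is +3, l→p is +4, o→t is +5, r→x is +6 — the shift increases by 1 each position. Each letter shifts forward by (position + 3), i.e. 3, 4, 5, … — the shift grows by one for each successive letter.
Undoing it on wscoj: w−3=t, s−4=o, c−5=x, o−6=i, j−7=c.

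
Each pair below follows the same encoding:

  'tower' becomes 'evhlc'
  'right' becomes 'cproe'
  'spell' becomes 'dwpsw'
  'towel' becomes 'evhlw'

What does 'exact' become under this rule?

Shifts by position in tower: pos 0: t→e (+11), pos 1: o→v (+7), pos 2: w→h (+11), pos 3: e→l (+7) — repeating every 2. A repeating key of period 2 is used — shifts +11, +7 over and over.
For exact: e+11=p, x+7=e, a+11=l, c+7=j, t+11=e.

pelje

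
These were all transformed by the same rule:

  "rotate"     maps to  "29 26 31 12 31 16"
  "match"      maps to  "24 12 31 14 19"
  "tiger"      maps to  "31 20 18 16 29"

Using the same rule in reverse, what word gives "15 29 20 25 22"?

r is letter #18 and maps to 29: an offset of 11. Letters become their 1-based position plus 11 (so a→12, b→13, …).
Decoding 15 29 20 25 22: 15→(15−11)÷1=4=d, 29→(29−11)÷1=18=r, 20→(20−11)÷1=9=i, 25→(25−11)÷1=14=n, 22→(22−11)÷1=11=k.

drink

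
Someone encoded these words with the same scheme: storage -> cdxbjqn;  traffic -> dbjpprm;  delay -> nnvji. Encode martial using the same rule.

wjbdrjv

The shift depends on letter class: consonant s→c is +10, but vowel o→x is +9. Two shifts are in play — +9 for a/e/i/o/u, +10 for every other letter.
For martial: m(cons)+10=w, a(vowel)+9=j, r(cons)+10=b, t(cons)+10=d, i(vowel)+9=r, a(vowel)+9=j, l(cons)+10=v.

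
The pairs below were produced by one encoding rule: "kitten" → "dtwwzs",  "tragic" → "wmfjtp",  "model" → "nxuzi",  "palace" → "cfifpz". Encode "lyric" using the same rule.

ivmtp

k(10)→d(3) and i(8)→t(19) fit y≡5x+5 (mod 26); the inverse of 5 mod 26 is 21. Each letter's alphabet position (a=0..z=25) is mapped through 5·x+5 mod 26 — an affine cipher.
For lyric: l(11)→5·11+5≡8=i; y(24)→5·24+5≡21=v; r(17)→5·17+5≡12=m; i(8)→5·8+5≡19=t; c(2)→5·2+5≡15=p (all mod 26).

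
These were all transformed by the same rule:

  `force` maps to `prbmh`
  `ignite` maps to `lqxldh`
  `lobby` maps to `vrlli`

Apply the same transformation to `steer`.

Two shifts are in play — +3 for a/e/i/o/u, +10 for every other letter.
For steer: s(cons)+10=c, t(cons)+10=d, e(vowel)+3=h, e(vowel)+3=h, r(cons)+10=b.

cdhhb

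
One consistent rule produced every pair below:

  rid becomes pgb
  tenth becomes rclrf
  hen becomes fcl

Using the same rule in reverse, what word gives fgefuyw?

It's a constant shift of +24 (ROT24).
Undoing it on fgefuyw: f−24=h, g−24=i, e−24=g, f−24=h, u−24=w, y−24=a, w−24=y.

highway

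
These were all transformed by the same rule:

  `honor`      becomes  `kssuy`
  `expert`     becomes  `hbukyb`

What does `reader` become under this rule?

uifjlz

In honor: h→k is +3, o→s is +4, n→s is +5, o→u is +6 — the shift increases by 1 each position. Letter i (0-indexed) is shifted by i+3, so successive shifts are 3, 4, 5, ….
For reader: r+3=u, e+4=i, a+5=f, d+6=j, e+7=l, r+8=z.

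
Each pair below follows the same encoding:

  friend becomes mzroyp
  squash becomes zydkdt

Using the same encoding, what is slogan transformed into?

ztxqlz

Letter i (0-indexed) is shifted by i+7, so successive shifts are 7, 8, 9, ….
Applying it to slogan: s+7=z, l+8=t, o+9=x, g+10=q, a+11=l, n+12=z.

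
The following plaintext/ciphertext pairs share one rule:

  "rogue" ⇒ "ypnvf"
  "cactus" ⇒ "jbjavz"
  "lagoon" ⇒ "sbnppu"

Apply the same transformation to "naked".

ubrfk

The rule splits by letter class: vowels +1, consonants +7.
On naked: n(cons)+7=u, a(vowel)+1=b, k(cons)+7=r, e(vowel)+1=f, d(cons)+7=k.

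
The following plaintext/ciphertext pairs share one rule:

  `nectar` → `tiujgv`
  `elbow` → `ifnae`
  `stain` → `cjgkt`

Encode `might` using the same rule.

n(13)→t(19) and e(4)→i(8) fit y≡7x+6 (mod 26); the inverse of 7 mod 26 is 15. Treating letters as 0–25, the rule is x ↦ 7x + 6 (mod 26).
Applying it to might: m(12)→7·12+6≡12=m; i(8)→7·8+6≡10=k; g(6)→7·6+6≡22=w; h(7)→7·7+6≡3=d; t(19)→7·19+6≡9=j (all mod 26).

mkwdj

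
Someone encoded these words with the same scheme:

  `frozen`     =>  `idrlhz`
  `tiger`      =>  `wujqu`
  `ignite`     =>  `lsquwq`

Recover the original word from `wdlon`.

trick

Shifts by position in frozen: pos 0: f→i (+3), pos 1: r→d (+12), pos 2: o→r (+3), pos 3: z→l (+12) — repeating every 2. The shifts repeat in a cycle of length 2: positions 0,1,… shift by +3, +12, then the pattern repeats.
Decoding wdlon: w−3=t, d−12=r, l−3=i, o−12=c, n−3=k.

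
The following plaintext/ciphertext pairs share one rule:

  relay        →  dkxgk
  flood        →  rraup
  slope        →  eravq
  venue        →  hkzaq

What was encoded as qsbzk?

empty

Shifts by position in relay: pos 0: r→d (+12), pos 1: e→k (+6), pos 2: l→x (+12), pos 3: a→g (+6) — repeating every 2. It's a Vigenère-style cipher with numeric key [12,6]: position i shifts by key[i mod 2].
Decoding qsbzk: q−12=e, s−6=m, b−12=p, z−6=t, k−12=y.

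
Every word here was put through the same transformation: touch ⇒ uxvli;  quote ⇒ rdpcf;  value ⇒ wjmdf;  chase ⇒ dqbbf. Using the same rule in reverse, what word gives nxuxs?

Shifts by position in touch: pos 0: t→u (+1), pos 1: o→x (+9), pos 2: u→v (+1), pos 3: c→l (+9) — repeating every 2. It's a Vigenère-style cipher with numeric key [1,9]: position i shifts by key[i mod 2].
Decoding nxuxs: n−1=m, x−9=o, u−1=t, x−9=o, s−1=r.

motor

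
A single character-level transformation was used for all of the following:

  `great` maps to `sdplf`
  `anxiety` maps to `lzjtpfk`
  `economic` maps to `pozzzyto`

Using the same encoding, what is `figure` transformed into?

Vowels shift forward by 11 and consonants shift forward by 12.
On figure: f(cons)+12=r, i(vowel)+11=t, g(cons)+12=s, u(vowel)+11=f, r(cons)+12=d, e(vowel)+11=p.

rtsfdp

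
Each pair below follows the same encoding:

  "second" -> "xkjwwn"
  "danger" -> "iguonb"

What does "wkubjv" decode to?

rental

In second: s→x is +5, e→k is +6, c→j is +7, o→w is +8 — the shift increases by 1 each position. Each letter shifts forward by (position + 5), i.e. 5, 6, 7, … — the shift grows by one for each successive letter.
Decoding wkubjv: w−5=r, k−6=e, u−7=n, b−8=t, j−9=a, v−10=l.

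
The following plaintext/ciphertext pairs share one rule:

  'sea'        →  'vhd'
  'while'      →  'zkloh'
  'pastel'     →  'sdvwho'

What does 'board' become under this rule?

Compare letters: s→v is +3, e→h is +3, a→d is +3 — a constant shift. This is a Caesar cipher with shift 3.
On board: b+3=e, o+3=r, a+3=d, r+3=u, d+3=g.

erdug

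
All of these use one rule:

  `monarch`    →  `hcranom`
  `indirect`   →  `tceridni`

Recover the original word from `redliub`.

builder

The output letters match the input read backwards: monarch reversed is hcranom. The word is simply reversed.
Decoding redliub: then reverse → builder.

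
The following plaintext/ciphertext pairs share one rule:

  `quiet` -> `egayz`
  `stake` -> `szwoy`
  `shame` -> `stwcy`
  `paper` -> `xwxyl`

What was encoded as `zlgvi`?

q(16)→e(4) and u(20)→g(6) fit y≡7x+22 (mod 26); the inverse of 7 mod 26 is 15. This is an affine cipher: with a=0,…,z=25, each position x becomes (7x+22) mod 26.
Decoding zlgvi: z(25)→15·(25−22)≡19=t; l(11)→15·(11−22)≡17=r; g(6)→15·(6−22)≡20=u; v(21)→15·(21−22)≡11=l; i(8)→15·(8−22)≡24=y (all mod 26).

truly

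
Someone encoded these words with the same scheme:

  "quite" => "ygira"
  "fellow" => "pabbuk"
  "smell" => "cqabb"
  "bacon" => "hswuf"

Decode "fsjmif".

q(16)→y(24) and u(20)→g(6) fit y≡15x+18 (mod 26); the inverse of 15 mod 26 is 7. Each letter's alphabet position (a=0..z=25) is mapped through 15·x+18 mod 26 — an affine cipher.
Undoing it on fsjmif: f(5)→7·(5−18)≡13=n; s(18)→7·(18−18)≡0=a; j(9)→7·(9−18)≡15=p; m(12)→7·(12−18)≡10=k; i(8)→7·(8−18)≡8=i; f(5)→7·(5−18)≡13=n (all mod 26).

napkin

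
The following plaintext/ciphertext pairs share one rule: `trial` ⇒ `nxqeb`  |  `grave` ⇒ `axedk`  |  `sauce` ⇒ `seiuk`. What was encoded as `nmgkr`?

t(19)→n(13) and r(17)→x(23) fit y≡21x+4 (mod 26); the inverse of 21 mod 26 is 5. This is an affine cipher: with a=0,…,z=25, each position x becomes (21x+4) mod 26.
Decoding nmgkr: n(13)→5·(13−4)≡19=t; m(12)→5·(12−4)≡14=o; g(6)→5·(6−4)≡10=k; k(10)→5·(10−4)≡4=e; r(17)→5·(17−4)≡13=n (all mod 26).

token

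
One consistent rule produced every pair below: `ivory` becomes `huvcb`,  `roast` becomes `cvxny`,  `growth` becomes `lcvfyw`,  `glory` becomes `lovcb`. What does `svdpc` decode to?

i(8)→h(7) and v(21)→u(20) fit y≡11x+23 (mod 26); the inverse of 11 mod 26 is 19. Each letter's alphabet position (a=0..z=25) is mapped through 11·x+23 mod 26 — an affine cipher.
Undoing it on svdpc: s(18)→19·(18−23)≡9=j; v(21)→19·(21−23)≡14=o; d(3)→19·(3−23)≡10=k; p(15)→19·(15−23)≡4=e; c(2)→19·(2−23)≡17=r (all mod 26).

joker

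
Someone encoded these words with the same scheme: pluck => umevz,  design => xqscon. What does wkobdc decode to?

The output letters match the input read backwards, each shifted +10: pluck reversed is kculp. Read the word backwards and shift each letter +10.
Undoing it on wkobdc: shift back: w−10=m, k−10=a, o−10=e, b−10=r, d−10=t, c−10=s → maerts; then reverse → stream.

stream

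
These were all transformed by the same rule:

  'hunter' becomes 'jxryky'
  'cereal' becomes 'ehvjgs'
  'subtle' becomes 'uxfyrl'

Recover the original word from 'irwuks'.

gospel

In hunter: h→j is +2, u→x is +3, n→r is +4, t→y is +5 — the shift increases by 1 each position. The shift increases by 1 at each position, starting from +2: 2, 3, 4, ….
Decoding irwuks: i−2=g, r−3=o, w−4=s, u−5=p, k−6=e, s−7=l.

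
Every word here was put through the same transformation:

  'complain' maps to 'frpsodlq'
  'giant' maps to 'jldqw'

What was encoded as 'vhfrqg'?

Compare letters: c→f is +3, o→r is +3, m→p is +3 — a constant shift. Every letter moves 3 places later in the alphabet, wrapping around z→a.
Decoding vhfrqg: v−3=s, h−3=e, f−3=c, r−3=o, q−3=n, g−3=d.

second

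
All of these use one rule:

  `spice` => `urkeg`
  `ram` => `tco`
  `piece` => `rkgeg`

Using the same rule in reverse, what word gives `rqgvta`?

poetry

Compare letters: s→u is +2, p→r is +2, i→k is +2 — a constant shift. It's a constant shift of +2 (ROT2).
Undoing it on rqgvta: r−2=p, q−2=o, g−2=e, v−2=t, t−2=r, a−2=y.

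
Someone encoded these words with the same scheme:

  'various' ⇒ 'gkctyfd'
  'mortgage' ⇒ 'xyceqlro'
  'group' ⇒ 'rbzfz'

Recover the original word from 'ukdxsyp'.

A repeating key of period 3 is used — shifts +11, +10, +11 over and over.
Reversing it on ukdxsyp: u−11=j, k−10=a, d−11=s, x−11=m, s−10=i, y−11=n, p−11=e.

jasmine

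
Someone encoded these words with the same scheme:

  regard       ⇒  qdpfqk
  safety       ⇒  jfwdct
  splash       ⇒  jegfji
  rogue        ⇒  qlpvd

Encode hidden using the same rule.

Each letter's alphabet position (a=0..z=25) is mapped through 19·x+5 mod 26 — an affine cipher.
On hidden: h(7)→19·7+5≡8=i; i(8)→19·8+5≡1=b; d(3)→19·3+5≡10=k; d(3)→19·3+5≡10=k; e(4)→19·4+5≡3=d; n(13)→19·13+5≡18=s (all mod 26).

ibkkds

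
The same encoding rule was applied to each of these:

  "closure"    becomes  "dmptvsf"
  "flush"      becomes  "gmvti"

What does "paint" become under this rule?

qbjou

Compare letters: c→d is +1, l→m is +1, o→p is +1 — a constant shift. Each letter is shifted forward by 1 in the alphabet (a Caesar shift of +1).
On paint: p+1=q, a+1=b, i+1=j, n+1=o, t+1=u.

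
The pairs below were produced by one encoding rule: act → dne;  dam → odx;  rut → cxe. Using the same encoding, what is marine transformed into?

xdclyh

The shift depends on letter class: consonant c→n is +11, but vowel a→d is +3. Two shifts are in play — +3 for a/e/i/o/u, +11 for every other letter.
For marine: m(cons)+11=x, a(vowel)+3=d, r(cons)+11=c, i(vowel)+3=l, n(cons)+11=y, e(vowel)+3=h.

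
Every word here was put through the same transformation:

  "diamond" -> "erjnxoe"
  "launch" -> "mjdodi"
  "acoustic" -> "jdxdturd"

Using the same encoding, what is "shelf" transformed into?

The shift depends on letter class: consonant d→e is +1, but vowel i→r is +9. The rule splits by letter class: vowels +9, consonants +1.
On shelf: s(cons)+1=t, h(cons)+1=i, e(vowel)+9=n, l(cons)+1=m, f(cons)+1=g.

tinmg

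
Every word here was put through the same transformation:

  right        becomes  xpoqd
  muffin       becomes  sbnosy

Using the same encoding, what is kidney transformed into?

In right: r→x is +6, i→p is +7, g→o is +8, h→q is +9 — the shift increases by 1 each position. Letter i (0-indexed) is shifted by i+6, so successive shifts are 6, 7, 8, ….
On kidney: k+6=q, i+7=p, d+8=l, n+9=w, e+10=o, y+11=j.

qplwoj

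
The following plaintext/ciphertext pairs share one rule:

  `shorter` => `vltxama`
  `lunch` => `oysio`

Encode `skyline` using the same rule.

vodrpvn

In shorter: s→v is +3, h→l is +4, o→t is +5, r→x is +6 — the shift increases by 1 each position. Letter i (0-indexed) is shifted by i+3, so successive shifts are 3, 4, 5, ….
For skyline: s+3=v, k+4=o, y+5=d, l+6=r, i+7=p, n+8=v, e+9=n.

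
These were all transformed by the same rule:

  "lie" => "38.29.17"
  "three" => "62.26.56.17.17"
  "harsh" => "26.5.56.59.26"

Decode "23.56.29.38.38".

l(#12)→38 and i(#9)→29: differences scale by 3, so n = 3·pos + 2. With a=1..z=26, the number is 3·pos + 2.
Undoing it on 23.56.29.38.38: 23→(23−2)÷3=7=g, 56→(56−2)÷3=18=r, 29→(29−2)÷3=9=i, 38→(38−2)÷3=12=l, 38→(38−2)÷3=12=l.

grill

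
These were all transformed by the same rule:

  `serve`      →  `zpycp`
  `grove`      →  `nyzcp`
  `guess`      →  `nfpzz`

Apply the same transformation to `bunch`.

The shift depends on letter class: consonant s→z is +7, but vowel e→p is +11. Two shifts are in play — +11 for a/e/i/o/u, +7 for every other letter.
On bunch: b(cons)+7=i, u(vowel)+11=f, n(cons)+7=u, c(cons)+7=j, h(cons)+7=o.

ifujo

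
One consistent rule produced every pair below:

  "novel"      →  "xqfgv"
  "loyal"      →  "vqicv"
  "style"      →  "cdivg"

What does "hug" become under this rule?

rwq

The shift depends on letter class: consonant n→x is +10, but vowel o→q is +2. Two shifts are in play — +2 for a/e/i/o/u, +10 for every other letter.
For hug: h(cons)+10=r, u(vowel)+2=w, g(cons)+10=q.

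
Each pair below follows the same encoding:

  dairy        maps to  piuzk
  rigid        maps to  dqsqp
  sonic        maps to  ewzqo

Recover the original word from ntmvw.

Shifts by position in dairy: pos 0: d→p (+12), pos 1: a→i (+8), pos 2: i→u (+12), pos 3: r→z (+8) — repeating every 2. The shifts repeat in a cycle of length 2: positions 0,1,… shift by +12, +8, then the pattern repeats.
Undoing it on ntmvw: n−12=b, t−8=l, m−12=a, v−8=n, w−12=k.

blank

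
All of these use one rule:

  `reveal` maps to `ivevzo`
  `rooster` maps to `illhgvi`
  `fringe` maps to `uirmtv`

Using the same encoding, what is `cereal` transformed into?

Each pair mirrors across the alphabet (r↔i, e↔v, v↔e): positions sum to 25. This is the alphabet-reversal cipher (Atbash): a becomes z, b becomes y, etc.
On cereal: c↔x, e↔v, r↔i, e↔v, a↔z, l↔o.

xvivzo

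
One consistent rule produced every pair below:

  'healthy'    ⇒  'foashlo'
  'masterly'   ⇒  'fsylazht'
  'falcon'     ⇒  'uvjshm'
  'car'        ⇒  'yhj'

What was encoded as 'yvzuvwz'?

Read the word backwards and shift each letter +7.
Undoing it on yvzuvwz: shift back: y−7=r, v−7=o, z−7=s, u−7=n, v−7=o, w−7=p, z−7=s → rosnops; then reverse → sponsor.

sponsor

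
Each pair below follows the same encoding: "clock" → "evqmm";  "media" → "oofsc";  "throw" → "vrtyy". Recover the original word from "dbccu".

Shifts by position in clock: pos 0: c→e (+2), pos 1: l→v (+10), pos 2: o→q (+2), pos 3: c→m (+10) — repeating every 2. It's a Vigenère-style cipher with numeric key [2,10]: position i shifts by key[i mod 2].
Decoding dbccu: d−2=b, b−10=r, c−2=a, c−10=s, u−2=s.

brass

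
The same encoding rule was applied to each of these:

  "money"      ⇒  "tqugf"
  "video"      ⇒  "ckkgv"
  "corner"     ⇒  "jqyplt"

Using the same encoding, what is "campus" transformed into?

jctrbu

A repeating key of period 2 is used — shifts +7, +2 over and over.
For campus: c+7=j, a+2=c, m+7=t, p+2=r, u+7=b, s+2=u.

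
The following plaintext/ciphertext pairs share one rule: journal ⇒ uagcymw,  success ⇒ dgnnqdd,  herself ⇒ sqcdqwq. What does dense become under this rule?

The shift depends on letter class: consonant j→u is +11, but vowel o→a is +12. Vowels shift forward by 12 and consonants shift forward by 11.
On dense: d(cons)+11=o, e(vowel)+12=q, n(cons)+11=y, s(cons)+11=d, e(vowel)+12=q.

oqydq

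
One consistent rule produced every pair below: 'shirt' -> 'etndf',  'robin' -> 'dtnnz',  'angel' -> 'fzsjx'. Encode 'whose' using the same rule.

ittej

The shift depends on letter class: consonant s→e is +12, but vowel i→n is +5. The rule splits by letter class: vowels +5, consonants +12.
Applying it to whose: w(cons)+12=i, h(cons)+12=t, o(vowel)+5=t, s(cons)+12=e, e(vowel)+5=j.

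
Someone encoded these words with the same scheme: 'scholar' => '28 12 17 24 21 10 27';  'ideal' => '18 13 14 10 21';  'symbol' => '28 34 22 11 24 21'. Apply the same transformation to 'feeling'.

s is letter #19 and maps to 28: an offset of 9. Each letter is replaced by its alphabet position (a=1..z=26) + 9.
Applying it to feeling: f=6→15, e=5→14, e=5→14, l=12→21, i=9→18, n=14→23, g=7→16.

15 14 14 21 18 23 16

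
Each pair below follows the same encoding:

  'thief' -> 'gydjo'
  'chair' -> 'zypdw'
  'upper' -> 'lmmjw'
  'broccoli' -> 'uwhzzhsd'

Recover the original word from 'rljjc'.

Treating letters as 0–25, the rule is x ↦ 5x + 15 (mod 26).
Decoding rljjc: r(17)→21·(17−15)≡16=q; l(11)→21·(11−15)≡20=u; j(9)→21·(9−15)≡4=e; j(9)→21·(9−15)≡4=e; c(2)→21·(2−15)≡13=n (all mod 26).

queen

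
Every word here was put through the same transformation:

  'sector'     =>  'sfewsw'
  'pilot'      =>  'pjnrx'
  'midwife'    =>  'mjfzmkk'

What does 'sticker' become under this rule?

sukfojx

In sector: s→s is +0, e→f is +1, c→e is +2, t→w is +3 — the shift increases by 1 each position. Each letter shifts forward by its position index (0, 1, 2, …) — the shift grows by one for each successive letter.
On sticker: s+0=s, t+1=u, i+2=k, c+3=f, k+4=o, e+5=j, r+6=x.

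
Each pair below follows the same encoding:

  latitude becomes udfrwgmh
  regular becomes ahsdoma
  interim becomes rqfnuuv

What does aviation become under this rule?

jyujwuxq

Shifts by position in latitude: pos 0: l→u (+9), pos 1: a→d (+3), pos 2: t→f (+12), pos 3: i→r (+9), pos 4: t→w (+3), pos 5: u→g (+12) — repeating every 3. A repeating key of period 3 is used — shifts +9, +3, +12 over and over.
Applying it to aviation: a+9=j, v+3=y, i+12=u, a+9=j, t+3=w, i+12=u, o+9=x, n+3=q.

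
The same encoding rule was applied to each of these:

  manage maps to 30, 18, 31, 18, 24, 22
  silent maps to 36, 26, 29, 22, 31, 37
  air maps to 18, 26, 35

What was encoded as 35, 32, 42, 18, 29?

m is letter #13 and maps to 30: an offset of 17. The number is (letter's place in the alphabet, a=1) + 17.
Undoing it on 35, 32, 42, 18, 29: 35→(35−17)÷1=18=r, 32→(32−17)÷1=15=o, 42→(42−17)÷1=25=y, 18→(18−17)÷1=1=a, 29→(29−17)÷1=12=l.

royal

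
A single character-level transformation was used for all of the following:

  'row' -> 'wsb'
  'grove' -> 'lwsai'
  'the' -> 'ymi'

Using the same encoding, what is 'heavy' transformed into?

miead

The shift depends on letter class: consonant r→w is +5, but vowel o→s is +4. Vowels shift forward by 4 and consonants shift forward by 5.
Applying it to heavy: h(cons)+5=m, e(vowel)+4=i, a(vowel)+4=e, v(cons)+5=a, y(cons)+5=d.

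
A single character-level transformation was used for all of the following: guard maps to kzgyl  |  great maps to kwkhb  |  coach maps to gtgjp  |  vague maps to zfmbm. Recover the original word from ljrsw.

hello

In guard: g→k is +4, u→z is +5, a→g is +6, r→y is +7 — the shift increases by 1 each position. Letter i (0-indexed) is shifted by i+4, so successive shifts are 4, 5, 6, ….
Reversing it on ljrsw: l−4=h, j−5=e, r−6=l, s−7=l, w−8=o.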